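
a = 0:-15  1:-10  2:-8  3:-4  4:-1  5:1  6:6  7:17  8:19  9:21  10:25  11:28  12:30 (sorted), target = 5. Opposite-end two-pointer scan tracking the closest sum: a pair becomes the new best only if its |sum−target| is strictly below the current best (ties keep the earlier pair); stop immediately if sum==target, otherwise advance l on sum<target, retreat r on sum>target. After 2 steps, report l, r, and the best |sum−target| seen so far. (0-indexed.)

l=0, r=10, best |Δ|=8

l=0 r=12: -15+30=15 d=10 *, r--
l=0 r=11: -15+28=13 d=8 *, r--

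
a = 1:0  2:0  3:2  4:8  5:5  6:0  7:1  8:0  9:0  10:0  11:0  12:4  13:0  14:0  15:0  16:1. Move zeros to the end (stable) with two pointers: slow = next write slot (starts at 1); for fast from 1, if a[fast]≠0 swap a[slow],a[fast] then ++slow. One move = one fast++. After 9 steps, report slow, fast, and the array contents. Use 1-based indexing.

slow=1 fast=1: a[fast]=0, fast++
slow=1 fast=2: a[fast]=0, fast++
slow=1 fast=3: a[fast]=2≠0 swap→a[1]=2, slow++,fast++
slow=2 fast=4: a[fast]=8≠0 swap→a[2]=8, slow++,fast++
slow=3 fast=5: a[fast]=5≠0 swap→a[3]=5, slow++,fast++
slow=4 fast=6: a[fast]=0, fast++
slow=4 fast=7: a[fast]=1≠0 swap→a[4]=1, slow++,fast++
slow=5 fast=8: a[fast]=0, fast++
slow=5 fast=9: a[fast]=0, fast++

slow=5, fast=10, a=[2, 8, 5, 1, 0, 0, 0, 0, 0, 0, 0, 4, 0, 0, 0, 1]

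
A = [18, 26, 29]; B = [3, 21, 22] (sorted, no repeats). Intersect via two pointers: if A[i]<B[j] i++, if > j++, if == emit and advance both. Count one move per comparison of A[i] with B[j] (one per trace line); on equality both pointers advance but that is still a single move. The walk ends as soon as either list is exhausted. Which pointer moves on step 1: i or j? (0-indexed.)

[i=0,j=0] 18>3 → j++

j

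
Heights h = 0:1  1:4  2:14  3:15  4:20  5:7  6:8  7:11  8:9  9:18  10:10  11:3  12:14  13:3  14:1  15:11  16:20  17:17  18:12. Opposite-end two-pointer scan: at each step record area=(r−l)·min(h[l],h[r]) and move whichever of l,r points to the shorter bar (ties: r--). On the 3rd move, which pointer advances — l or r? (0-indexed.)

l=0 r=18: min(1,12)*18=18 best=18 *, l++
l=1 r=18: min(4,12)*17=68 best=68 *, l++
l=2 r=18: min(14,12)*16=192 best=192 *, r--

r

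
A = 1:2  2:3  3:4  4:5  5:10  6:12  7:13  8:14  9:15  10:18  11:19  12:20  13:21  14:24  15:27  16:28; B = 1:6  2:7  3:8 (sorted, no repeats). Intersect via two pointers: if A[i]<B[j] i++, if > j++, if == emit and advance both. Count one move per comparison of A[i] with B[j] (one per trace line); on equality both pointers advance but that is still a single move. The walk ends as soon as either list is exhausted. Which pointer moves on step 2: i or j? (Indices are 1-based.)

i

[i=1,j=1] 2<6 → i++
[i=2,j=1] 3<6 → i++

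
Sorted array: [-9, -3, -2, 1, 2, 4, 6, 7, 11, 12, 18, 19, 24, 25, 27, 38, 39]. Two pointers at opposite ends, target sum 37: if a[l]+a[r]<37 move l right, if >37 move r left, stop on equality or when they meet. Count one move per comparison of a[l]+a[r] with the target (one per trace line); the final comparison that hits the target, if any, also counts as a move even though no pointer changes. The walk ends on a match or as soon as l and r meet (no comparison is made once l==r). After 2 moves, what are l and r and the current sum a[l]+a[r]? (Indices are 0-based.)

l=2, r=16, sum=37

l=0 r=16: -9+39=30 <37, l++
l=1 r=16: -3+39=36 <37, l++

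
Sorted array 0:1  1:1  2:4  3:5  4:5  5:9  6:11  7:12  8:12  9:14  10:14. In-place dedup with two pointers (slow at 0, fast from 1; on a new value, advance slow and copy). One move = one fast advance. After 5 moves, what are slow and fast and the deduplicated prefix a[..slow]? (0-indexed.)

slow=3, fast=6, prefix=[1, 4, 5, 9]

(s=0,f=1) a[fast]=1=a[slow] dup → fast++
(s=0,f=2) a[fast]=4≠a[slow]=1 write a[1]=4 → slow++,fast++
(s=1,f=3) a[fast]=5≠a[slow]=4 write a[2]=5 → slow++,fast++
(s=2,f=4) a[fast]=5=a[slow] dup → fast++
(s=2,f=5) a[fast]=9≠a[slow]=5 write a[3]=9 → slow++,fast++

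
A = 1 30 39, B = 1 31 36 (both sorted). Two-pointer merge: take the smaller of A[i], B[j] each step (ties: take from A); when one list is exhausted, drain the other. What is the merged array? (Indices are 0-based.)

i=0 j=0: A[i]=1<=B[j]=1 take 1, i++
i=1 j=0: A[i]=30>B[j]=1 take 1, j++
i=1 j=1: A[i]=30<=B[j]=31 take 30, i++
i=2 j=1: A[i]=39>B[j]=31 take 31, j++
i=2 j=2: A[i]=39>B[j]=36 take 36, j++
i=2 j=3: B done, take A[i]=39, i++

[1, 1, 30, 31, 36, 39]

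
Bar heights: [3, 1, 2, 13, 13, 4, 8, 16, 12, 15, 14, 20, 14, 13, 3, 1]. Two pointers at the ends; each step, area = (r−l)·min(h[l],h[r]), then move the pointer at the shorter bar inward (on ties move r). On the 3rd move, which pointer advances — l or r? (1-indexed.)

l

l=1 r=16: min(3,1)*15=15 best=15 *, r--
l=1 r=15: min(3,3)*14=42 best=42 *, r--
l=1 r=14: min(3,13)*13=39 best=42, l++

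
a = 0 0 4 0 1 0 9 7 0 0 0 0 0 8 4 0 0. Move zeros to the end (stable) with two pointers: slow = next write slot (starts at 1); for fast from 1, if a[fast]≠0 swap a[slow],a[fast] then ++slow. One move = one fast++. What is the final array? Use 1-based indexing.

[4, 1, 9, 7, 8, 4, 0, 0, 0, 0, 0, 0, 0, 0, 0, 0, 0]

(s=1,f=1) a[fast]=0 → fast++
(s=1,f=2) a[fast]=0 → fast++
(s=1,f=3) a[fast]=4≠0 swap→a[1]=4 → slow++,fast++
(s=2,f=4) a[fast]=0 → fast++
(s=2,f=5) a[fast]=1≠0 swap→a[2]=1 → slow++,fast++
(s=3,f=6) a[fast]=0 → fast++
(s=3,f=7) a[fast]=9≠0 swap→a[3]=9 → slow++,fast++
(s=4,f=8) a[fast]=7≠0 swap→a[4]=7 → slow++,fast++
(s=5,f=9) a[fast]=0 → fast++
(s=5,f=10) a[fast]=0 → fast++
(s=5,f=11) a[fast]=0 → fast++
(s=5,f=12) a[fast]=0 → fast++
(s=5,f=13) a[fast]=0 → fast++
(s=5,f=14) a[fast]=8≠0 swap→a[5]=8 → slow++,fast++
(s=6,f=15) a[fast]=4≠0 swap→a[6]=4 → slow++,fast++
(s=7,f=16) a[fast]=0 → fast++
(s=7,f=17) a[fast]=0 → fast++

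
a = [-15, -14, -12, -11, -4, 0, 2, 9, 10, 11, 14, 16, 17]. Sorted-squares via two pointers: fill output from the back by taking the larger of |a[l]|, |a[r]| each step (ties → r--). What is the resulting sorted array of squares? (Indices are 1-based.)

[1,13] |-15|<=|17| out[13]=289 → r--
[1,12] |-15|<=|16| out[12]=256 → r--
[1,11] |-15|>|14| out[11]=225 → l++
[2,11] |-14|<=|14| out[10]=196 → r--
[2,10] |-14|>|11| out[9]=196 → l++
[3,10] |-12|>|11| out[8]=144 → l++
[4,10] |-11|<=|11| out[7]=121 → r--
[4,9] |-11|>|10| out[6]=121 → l++
[5,9] |-4|<=|10| out[5]=100 → r--
[5,8] |-4|<=|9| out[4]=81 → r--
[5,7] |-4|>|2| out[3]=16 → l++
[6,7] |0|<=|2| out[2]=4 → r--
[6,6] |0|<=|0| out[1]=0 → r--

[0, 4, 16, 81, 100, 121, 121, 144, 196, 196, 225, 256, 289]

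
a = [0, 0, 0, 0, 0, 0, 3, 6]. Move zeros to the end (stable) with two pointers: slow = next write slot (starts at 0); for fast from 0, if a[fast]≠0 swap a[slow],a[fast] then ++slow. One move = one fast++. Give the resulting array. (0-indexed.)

(s=0,f=0) a[fast]=0 → fast++
(s=0,f=1) a[fast]=0 → fast++
(s=0,f=2) a[fast]=0 → fast++
(s=0,f=3) a[fast]=0 → fast++
(s=0,f=4) a[fast]=0 → fast++
(s=0,f=5) a[fast]=0 → fast++
(s=0,f=6) a[fast]=3≠0 swap→a[0]=3 → slow++,fast++
(s=1,f=7) a[fast]=6≠0 swap→a[1]=6 → slow++,fast++

[3, 6, 0, 0, 0, 0, 0, 0]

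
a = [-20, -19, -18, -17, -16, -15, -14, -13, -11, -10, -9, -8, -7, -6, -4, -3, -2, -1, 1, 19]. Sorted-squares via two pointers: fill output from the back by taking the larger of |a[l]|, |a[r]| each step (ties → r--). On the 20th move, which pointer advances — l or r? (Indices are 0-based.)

r

l=0 r=19: |-20|>|19| out[19]=400, l++
l=1 r=19: |-19|<=|19| out[18]=361, r--
l=1 r=18: |-19|>|1| out[17]=361, l++
l=2 r=18: |-18|>|1| out[16]=324, l++
l=3 r=18: |-17|>|1| out[15]=289, l++
l=4 r=18: |-16|>|1| out[14]=256, l++
l=5 r=18: |-15|>|1| out[13]=225, l++
l=6 r=18: |-14|>|1| out[12]=196, l++
l=7 r=18: |-13|>|1| out[11]=169, l++
l=8 r=18: |-11|>|1| out[10]=121, l++
l=9 r=18: |-10|>|1| out[9]=100, l++
l=10 r=18: |-9|>|1| out[8]=81, l++
l=11 r=18: |-8|>|1| out[7]=64, l++
l=12 r=18: |-7|>|1| out[6]=49, l++
l=13 r=18: |-6|>|1| out[5]=36, l++
l=14 r=18: |-4|>|1| out[4]=16, l++
l=15 r=18: |-3|>|1| out[3]=9, l++
l=16 r=18: |-2|>|1| out[2]=4, l++
l=17 r=18: |-1|<=|1| out[1]=1, r--
l=17 r=17: |-1|<=|-1| out[0]=1, r--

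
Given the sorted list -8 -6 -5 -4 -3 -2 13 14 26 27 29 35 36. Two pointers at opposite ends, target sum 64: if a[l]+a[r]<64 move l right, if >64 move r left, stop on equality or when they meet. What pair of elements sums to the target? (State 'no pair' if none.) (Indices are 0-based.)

(29, 35)

l=0 r=12: -8+36=28 <64, l++
l=1 r=12: -6+36=30 <64, l++
l=2 r=12: -5+36=31 <64, l++
l=3 r=12: -4+36=32 <64, l++
l=4 r=12: -3+36=33 <64, l++
l=5 r=12: -2+36=34 <64, l++
l=6 r=12: 13+36=49 <64, l++
l=7 r=12: 14+36=50 <64, l++
l=8 r=12: 26+36=62 <64, l++
l=9 r=12: 27+36=63 <64, l++
l=10 r=12: 29+36=65 >64, r--
l=10 r=11: 29+35=64, found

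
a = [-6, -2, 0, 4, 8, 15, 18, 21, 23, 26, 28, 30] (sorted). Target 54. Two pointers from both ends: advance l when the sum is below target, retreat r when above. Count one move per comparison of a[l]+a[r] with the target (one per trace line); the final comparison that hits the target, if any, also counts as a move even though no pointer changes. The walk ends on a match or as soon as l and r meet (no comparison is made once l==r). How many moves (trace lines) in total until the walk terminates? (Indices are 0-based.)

l=0 r=11: -6+30=24 <54, l++
l=1 r=11: -2+30=28 <54, l++
l=2 r=11: 0+30=30 <54, l++
l=3 r=11: 4+30=34 <54, l++
l=4 r=11: 8+30=38 <54, l++
l=5 r=11: 15+30=45 <54, l++
l=6 r=11: 18+30=48 <54, l++
l=7 r=11: 21+30=51 <54, l++
l=8 r=11: 23+30=53 <54, l++
l=9 r=11: 26+30=56 >54, r--
l=9 r=10: 26+28=54, found

11 moves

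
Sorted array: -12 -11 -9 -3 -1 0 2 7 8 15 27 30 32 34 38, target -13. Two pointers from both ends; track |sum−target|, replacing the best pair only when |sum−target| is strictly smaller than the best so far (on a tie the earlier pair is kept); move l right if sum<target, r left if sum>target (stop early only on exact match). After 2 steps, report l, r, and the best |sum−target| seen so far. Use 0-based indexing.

l=0 r=14: -12+38=26 d=39 *, r--
l=0 r=13: -12+34=22 d=35 *, r--

l=0, r=12, best |Δ|=35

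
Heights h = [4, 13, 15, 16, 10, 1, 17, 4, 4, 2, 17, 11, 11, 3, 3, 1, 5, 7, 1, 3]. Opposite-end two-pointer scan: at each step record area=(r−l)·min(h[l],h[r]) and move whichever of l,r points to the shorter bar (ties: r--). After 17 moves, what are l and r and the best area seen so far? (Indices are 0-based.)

l=6, r=8, best area=121

l=0 r=19: min(4,3)*19=57 best=57 *, r--
l=0 r=18: min(4,1)*18=18 best=57, r--
l=0 r=17: min(4,7)*17=68 best=68 *, l++
l=1 r=17: min(13,7)*16=112 best=112 *, r--
l=1 r=16: min(13,5)*15=75 best=112, r--
l=1 r=15: min(13,1)*14=14 best=112, r--
l=1 r=14: min(13,3)*13=39 best=112, r--
l=1 r=13: min(13,3)*12=36 best=112, r--
l=1 r=12: min(13,11)*11=121 best=121 *, r--
l=1 r=11: min(13,11)*10=110 best=121, r--
l=1 r=10: min(13,17)*9=117 best=121, l++
l=2 r=10: min(15,17)*8=120 best=121, l++
l=3 r=10: min(16,17)*7=112 best=121, l++
l=4 r=10: min(10,17)*6=60 best=121, l++
l=5 r=10: min(1,17)*5=5 best=121, l++
l=6 r=10: min(17,17)*4=68 best=121, r--
l=6 r=9: min(17,2)*3=6 best=121, r--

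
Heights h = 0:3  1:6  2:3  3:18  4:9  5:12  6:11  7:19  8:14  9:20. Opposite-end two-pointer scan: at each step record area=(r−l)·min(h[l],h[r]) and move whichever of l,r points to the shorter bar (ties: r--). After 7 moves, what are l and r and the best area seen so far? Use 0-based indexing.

l=7, r=9, best area=108

[0,9] min(3,20)*9=27 best=27 * → l++
[1,9] min(6,20)*8=48 best=48 * → l++
[2,9] min(3,20)*7=21 best=48 → l++
[3,9] min(18,20)*6=108 best=108 * → l++
[4,9] min(9,20)*5=45 best=108 → l++
[5,9] min(12,20)*4=48 best=108 → l++
[6,9] min(11,20)*3=33 best=108 → l++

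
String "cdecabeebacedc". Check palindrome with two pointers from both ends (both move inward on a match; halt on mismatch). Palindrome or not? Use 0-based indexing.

palindrome

[0,13] 'c'=='c' → l++,r--
[1,12] 'd'=='d' → l++,r--
[2,11] 'e'=='e' → l++,r--
[3,10] 'c'=='c' → l++,r--
[4,9] 'a'=='a' → l++,r--
[5,8] 'b'=='b' → l++,r--
[6,7] 'e'=='e' → l++,r--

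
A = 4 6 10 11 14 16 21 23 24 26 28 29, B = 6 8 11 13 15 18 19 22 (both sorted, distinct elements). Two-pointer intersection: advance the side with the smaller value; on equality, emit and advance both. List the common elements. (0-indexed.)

intersection = [6, 11]

[i=0,j=0] 4<6 → i++
[i=1,j=0] 6==6 emit → i++,j++
[i=2,j=1] 10>8 → j++
[i=2,j=2] 10<11 → i++
[i=3,j=2] 11==11 emit → i++,j++
[i=4,j=3] 14>13 → j++
[i=4,j=4] 14<15 → i++
[i=5,j=4] 16>15 → j++
[i=5,j=5] 16<18 → i++
[i=6,j=5] 21>18 → j++
[i=6,j=6] 21>19 → j++
[i=6,j=7] 21<22 → i++
[i=7,j=7] 23>22 → j++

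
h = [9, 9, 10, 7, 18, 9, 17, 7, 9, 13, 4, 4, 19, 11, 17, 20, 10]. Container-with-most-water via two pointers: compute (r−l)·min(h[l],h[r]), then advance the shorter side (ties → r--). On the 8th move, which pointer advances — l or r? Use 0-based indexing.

[0,16] min(9,10)*16=144 best=144 * → l++
[1,16] min(9,10)*15=135 best=144 → l++
[2,16] min(10,10)*14=140 best=144 → r--
[2,15] min(10,20)*13=130 best=144 → l++
[3,15] min(7,20)*12=84 best=144 → l++
[4,15] min(18,20)*11=198 best=198 * → l++
[5,15] min(9,20)*10=90 best=198 → l++
[6,15] min(17,20)*9=153 best=198 → l++

l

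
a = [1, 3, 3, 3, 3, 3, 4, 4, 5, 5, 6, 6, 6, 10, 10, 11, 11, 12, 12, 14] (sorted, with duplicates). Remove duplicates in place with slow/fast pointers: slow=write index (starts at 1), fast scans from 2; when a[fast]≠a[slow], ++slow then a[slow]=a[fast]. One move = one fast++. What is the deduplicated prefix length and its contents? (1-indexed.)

length 9; prefix = [1, 3, 4, 5, 6, 10, 11, 12, 14]

slow=1 fast=2: a[fast]=3≠a[slow]=1 write a[2]=3, slow++,fast++
slow=2 fast=3: a[fast]=3=a[slow] dup, fast++
slow=2 fast=4: a[fast]=3=a[slow] dup, fast++
slow=2 fast=5: a[fast]=3=a[slow] dup, fast++
slow=2 fast=6: a[fast]=3=a[slow] dup, fast++
slow=2 fast=7: a[fast]=4≠a[slow]=3 write a[3]=4, slow++,fast++
slow=3 fast=8: a[fast]=4=a[slow] dup, fast++
slow=3 fast=9: a[fast]=5≠a[slow]=4 write a[4]=5, slow++,fast++
slow=4 fast=10: a[fast]=5=a[slow] dup, fast++
slow=4 fast=11: a[fast]=6≠a[slow]=5 write a[5]=6, slow++,fast++
slow=5 fast=12: a[fast]=6=a[slow] dup, fast++
slow=5 fast=13: a[fast]=6=a[slow] dup, fast++
slow=5 fast=14: a[fast]=10≠a[slow]=6 write a[6]=10, slow++,fast++
slow=6 fast=15: a[fast]=10=a[slow] dup, fast++
slow=6 fast=16: a[fast]=11≠a[slow]=10 write a[7]=11, slow++,fast++
slow=7 fast=17: a[fast]=11=a[slow] dup, fast++
slow=7 fast=18: a[fast]=12≠a[slow]=11 write a[8]=12, slow++,fast++
slow=8 fast=19: a[fast]=12=a[slow] dup, fast++
slow=8 fast=20: a[fast]=14≠a[slow]=12 write a[9]=14, slow++,fast++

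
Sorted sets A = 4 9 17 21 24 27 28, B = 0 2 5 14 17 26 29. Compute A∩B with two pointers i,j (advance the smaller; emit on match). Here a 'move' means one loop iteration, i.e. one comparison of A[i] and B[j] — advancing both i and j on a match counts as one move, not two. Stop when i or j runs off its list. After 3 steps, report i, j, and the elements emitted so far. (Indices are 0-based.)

i=0 j=0: 4>0, j++
i=0 j=1: 4>2, j++
i=0 j=2: 4<5, i++

i=1, j=2, emitted=[]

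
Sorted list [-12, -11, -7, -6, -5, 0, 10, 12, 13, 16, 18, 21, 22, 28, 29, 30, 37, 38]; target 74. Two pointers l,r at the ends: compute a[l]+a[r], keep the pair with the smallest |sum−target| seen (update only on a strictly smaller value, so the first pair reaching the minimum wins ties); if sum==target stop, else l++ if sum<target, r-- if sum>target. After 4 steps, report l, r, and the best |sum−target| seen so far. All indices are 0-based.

l=0 r=17: -12+38=26 d=48 *, l++
l=1 r=17: -11+38=27 d=47 *, l++
l=2 r=17: -7+38=31 d=43 *, l++
l=3 r=17: -6+38=32 d=42 *, l++

l=4, r=17, best |Δ|=42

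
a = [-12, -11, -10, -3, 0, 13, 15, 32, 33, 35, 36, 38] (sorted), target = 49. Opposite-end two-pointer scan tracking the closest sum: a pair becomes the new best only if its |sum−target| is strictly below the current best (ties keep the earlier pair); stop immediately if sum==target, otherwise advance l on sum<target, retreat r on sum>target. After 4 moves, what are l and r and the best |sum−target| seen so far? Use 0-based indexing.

l=4, r=11, best |Δ|=14

[0,11] -12+38=26 d=23 * → l++
[1,11] -11+38=27 d=22 * → l++
[2,11] -10+38=28 d=21 * → l++
[3,11] -3+38=35 d=14 * → l++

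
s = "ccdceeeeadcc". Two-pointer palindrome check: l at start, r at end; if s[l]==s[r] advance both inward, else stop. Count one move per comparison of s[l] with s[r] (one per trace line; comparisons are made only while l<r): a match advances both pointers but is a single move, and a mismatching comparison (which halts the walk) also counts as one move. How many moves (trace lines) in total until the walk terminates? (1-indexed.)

l=1 r=12: 'c'=='c', l++,r--
l=2 r=11: 'c'=='c', l++,r--
l=3 r=10: 'd'=='d', l++,r--
l=4 r=9: 'c'!='a', stop

4 moves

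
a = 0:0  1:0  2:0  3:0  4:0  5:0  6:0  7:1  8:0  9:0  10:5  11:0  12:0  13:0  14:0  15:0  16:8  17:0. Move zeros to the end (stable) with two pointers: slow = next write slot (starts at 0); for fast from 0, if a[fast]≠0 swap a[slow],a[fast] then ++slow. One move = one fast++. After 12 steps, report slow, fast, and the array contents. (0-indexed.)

(s=0,f=0) a[fast]=0 → fast++
(s=0,f=1) a[fast]=0 → fast++
(s=0,f=2) a[fast]=0 → fast++
(s=0,f=3) a[fast]=0 → fast++
(s=0,f=4) a[fast]=0 → fast++
(s=0,f=5) a[fast]=0 → fast++
(s=0,f=6) a[fast]=0 → fast++
(s=0,f=7) a[fast]=1≠0 swap→a[0]=1 → slow++,fast++
(s=1,f=8) a[fast]=0 → fast++
(s=1,f=9) a[fast]=0 → fast++
(s=1,f=10) a[fast]=5≠0 swap→a[1]=5 → slow++,fast++
(s=2,f=11) a[fast]=0 → fast++

slow=2, fast=12, a=[1, 5, 0, 0, 0, 0, 0, 0, 0, 0, 0, 0, 0, 0, 0, 0, 8, 0]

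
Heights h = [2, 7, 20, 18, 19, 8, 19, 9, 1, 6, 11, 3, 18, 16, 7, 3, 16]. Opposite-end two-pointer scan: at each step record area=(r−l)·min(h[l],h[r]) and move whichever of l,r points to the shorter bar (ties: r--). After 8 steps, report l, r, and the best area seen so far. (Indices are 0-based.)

[0,16] min(2,16)*16=32 best=32 * → l++
[1,16] min(7,16)*15=105 best=105 * → l++
[2,16] min(20,16)*14=224 best=224 * → r--
[2,15] min(20,3)*13=39 best=224 → r--
[2,14] min(20,7)*12=84 best=224 → r--
[2,13] min(20,16)*11=176 best=224 → r--
[2,12] min(20,18)*10=180 best=224 → r--
[2,11] min(20,3)*9=27 best=224 → r--

l=2, r=10, best area=224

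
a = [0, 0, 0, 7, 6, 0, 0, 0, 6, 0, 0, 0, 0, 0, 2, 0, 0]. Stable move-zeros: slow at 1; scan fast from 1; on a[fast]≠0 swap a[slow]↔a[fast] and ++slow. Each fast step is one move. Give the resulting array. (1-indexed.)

(s=1,f=1) a[fast]=0 → fast++
(s=1,f=2) a[fast]=0 → fast++
(s=1,f=3) a[fast]=0 → fast++
(s=1,f=4) a[fast]=7≠0 swap→a[1]=7 → slow++,fast++
(s=2,f=5) a[fast]=6≠0 swap→a[2]=6 → slow++,fast++
(s=3,f=6) a[fast]=0 → fast++
(s=3,f=7) a[fast]=0 → fast++
(s=3,f=8) a[fast]=0 → fast++
(s=3,f=9) a[fast]=6≠0 swap→a[3]=6 → slow++,fast++
(s=4,f=10) a[fast]=0 → fast++
(s=4,f=11) a[fast]=0 → fast++
(s=4,f=12) a[fast]=0 → fast++
(s=4,f=13) a[fast]=0 → fast++
(s=4,f=14) a[fast]=0 → fast++
(s=4,f=15) a[fast]=2≠0 swap→a[4]=2 → slow++,fast++
(s=5,f=16) a[fast]=0 → fast++
(s=5,f=17) a[fast]=0 → fast++

[7, 6, 6, 2, 0, 0, 0, 0, 0, 0, 0, 0, 0, 0, 0, 0, 0]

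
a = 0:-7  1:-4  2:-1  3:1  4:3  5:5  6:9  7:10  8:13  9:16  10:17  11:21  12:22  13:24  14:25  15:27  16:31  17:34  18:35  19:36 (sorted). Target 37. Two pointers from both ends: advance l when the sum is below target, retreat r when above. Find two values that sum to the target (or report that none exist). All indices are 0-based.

(1, 36)

[0,19] -7+36=29 <37 → l++
[1,19] -4+36=32 <37 → l++
[2,19] -1+36=35 <37 → l++
[3,19] 1+36=37 → found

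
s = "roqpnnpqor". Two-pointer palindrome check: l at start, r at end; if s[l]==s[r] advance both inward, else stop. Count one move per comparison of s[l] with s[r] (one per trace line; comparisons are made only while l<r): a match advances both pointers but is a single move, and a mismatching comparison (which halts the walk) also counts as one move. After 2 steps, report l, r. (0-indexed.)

[0,9] 'r'=='r' → l++,r--
[1,8] 'o'=='o' → l++,r--

l=2, r=7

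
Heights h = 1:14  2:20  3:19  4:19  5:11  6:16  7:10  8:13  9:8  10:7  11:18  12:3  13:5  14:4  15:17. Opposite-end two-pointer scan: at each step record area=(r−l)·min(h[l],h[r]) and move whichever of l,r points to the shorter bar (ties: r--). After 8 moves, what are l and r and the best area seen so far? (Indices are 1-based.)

l=1 r=15: min(14,17)*14=196 best=196 *, l++
l=2 r=15: min(20,17)*13=221 best=221 *, r--
l=2 r=14: min(20,4)*12=48 best=221, r--
l=2 r=13: min(20,5)*11=55 best=221, r--
l=2 r=12: min(20,3)*10=30 best=221, r--
l=2 r=11: min(20,18)*9=162 best=221, r--
l=2 r=10: min(20,7)*8=56 best=221, r--
l=2 r=9: min(20,8)*7=56 best=221, r--

l=2, r=8, best area=221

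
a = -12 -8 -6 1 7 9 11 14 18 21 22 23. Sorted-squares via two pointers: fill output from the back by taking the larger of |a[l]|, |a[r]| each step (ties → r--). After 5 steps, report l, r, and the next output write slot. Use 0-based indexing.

l=0 r=11: |-12|<=|23| out[11]=529, r--
l=0 r=10: |-12|<=|22| out[10]=484, r--
l=0 r=9: |-12|<=|21| out[9]=441, r--
l=0 r=8: |-12|<=|18| out[8]=324, r--
l=0 r=7: |-12|<=|14| out[7]=196, r--

l=0, r=6, next write slot=6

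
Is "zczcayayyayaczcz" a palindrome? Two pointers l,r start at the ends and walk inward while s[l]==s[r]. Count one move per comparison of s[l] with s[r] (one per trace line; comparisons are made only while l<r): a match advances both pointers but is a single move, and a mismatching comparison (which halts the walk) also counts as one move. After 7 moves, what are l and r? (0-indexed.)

l=7, r=8

l=0 r=15: 'z'=='z', l++,r--
l=1 r=14: 'c'=='c', l++,r--
l=2 r=13: 'z'=='z', l++,r--
l=3 r=12: 'c'=='c', l++,r--
l=4 r=11: 'a'=='a', l++,r--
l=5 r=10: 'y'=='y', l++,r--
l=6 r=9: 'a'=='a', l++,r--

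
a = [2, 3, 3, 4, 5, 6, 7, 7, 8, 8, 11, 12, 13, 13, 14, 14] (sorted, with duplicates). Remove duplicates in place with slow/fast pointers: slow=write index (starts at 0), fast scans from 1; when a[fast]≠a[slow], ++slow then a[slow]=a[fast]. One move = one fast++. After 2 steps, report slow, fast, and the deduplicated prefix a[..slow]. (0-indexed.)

slow=1, fast=3, prefix=[2, 3]

(s=0,f=1) a[fast]=3≠a[slow]=2 write a[1]=3 → slow++,fast++
(s=1,f=2) a[fast]=3=a[slow] dup → fast++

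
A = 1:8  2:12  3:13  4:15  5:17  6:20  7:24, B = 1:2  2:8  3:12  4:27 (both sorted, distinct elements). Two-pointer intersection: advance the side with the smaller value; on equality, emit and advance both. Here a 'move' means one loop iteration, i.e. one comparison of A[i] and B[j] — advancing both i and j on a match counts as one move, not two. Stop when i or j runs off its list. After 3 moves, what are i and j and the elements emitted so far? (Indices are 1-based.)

i=3, j=4, emitted=[8, 12]

i=1 j=1: 8>2, j++
i=1 j=2: 8==8 emit, i++,j++
i=2 j=3: 12==12 emit, i++,j++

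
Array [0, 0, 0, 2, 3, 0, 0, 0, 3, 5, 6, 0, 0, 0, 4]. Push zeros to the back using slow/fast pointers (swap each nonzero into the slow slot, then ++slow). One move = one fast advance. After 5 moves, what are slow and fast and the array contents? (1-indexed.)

slow=1 fast=1: a[fast]=0, fast++
slow=1 fast=2: a[fast]=0, fast++
slow=1 fast=3: a[fast]=0, fast++
slow=1 fast=4: a[fast]=2≠0 swap→a[1]=2, slow++,fast++
slow=2 fast=5: a[fast]=3≠0 swap→a[2]=3, slow++,fast++

slow=3, fast=6, a=[2, 3, 0, 0, 0, 0, 0, 0, 3, 5, 6, 0, 0, 0, 4]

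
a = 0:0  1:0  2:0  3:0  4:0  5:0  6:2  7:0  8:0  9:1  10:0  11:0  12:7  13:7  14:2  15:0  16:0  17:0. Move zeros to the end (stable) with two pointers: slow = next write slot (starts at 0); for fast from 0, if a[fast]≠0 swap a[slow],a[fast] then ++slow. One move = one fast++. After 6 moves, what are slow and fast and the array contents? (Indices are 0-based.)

slow=0 fast=0: a[fast]=0, fast++
slow=0 fast=1: a[fast]=0, fast++
slow=0 fast=2: a[fast]=0, fast++
slow=0 fast=3: a[fast]=0, fast++
slow=0 fast=4: a[fast]=0, fast++
slow=0 fast=5: a[fast]=0, fast++

slow=0, fast=6, a=[0, 0, 0, 0, 0, 0, 2, 0, 0, 1, 0, 0, 7, 7, 2, 0, 0, 0]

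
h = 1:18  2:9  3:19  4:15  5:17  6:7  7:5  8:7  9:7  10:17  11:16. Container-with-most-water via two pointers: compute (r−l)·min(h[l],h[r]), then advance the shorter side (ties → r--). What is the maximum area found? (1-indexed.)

l=1 r=11: min(18,16)*10=160 best=160 *, r--
l=1 r=10: min(18,17)*9=153 best=160, r--
l=1 r=9: min(18,7)*8=56 best=160, r--
l=1 r=8: min(18,7)*7=49 best=160, r--
l=1 r=7: min(18,5)*6=30 best=160, r--
l=1 r=6: min(18,7)*5=35 best=160, r--
l=1 r=5: min(18,17)*4=68 best=160, r--
l=1 r=4: min(18,15)*3=45 best=160, r--
l=1 r=3: min(18,19)*2=36 best=160, l++
l=2 r=3: min(9,19)*1=9 best=160, l++

max area = 160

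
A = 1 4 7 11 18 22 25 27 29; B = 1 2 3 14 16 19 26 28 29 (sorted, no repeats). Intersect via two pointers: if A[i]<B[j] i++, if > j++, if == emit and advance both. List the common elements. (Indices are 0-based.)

[i=0,j=0] 1==1 emit → i++,j++
[i=1,j=1] 4>2 → j++
[i=1,j=2] 4>3 → j++
[i=1,j=3] 4<14 → i++
[i=2,j=3] 7<14 → i++
[i=3,j=3] 11<14 → i++
[i=4,j=3] 18>14 → j++
[i=4,j=4] 18>16 → j++
[i=4,j=5] 18<19 → i++
[i=5,j=5] 22>19 → j++
[i=5,j=6] 22<26 → i++
[i=6,j=6] 25<26 → i++
[i=7,j=6] 27>26 → j++
[i=7,j=7] 27<28 → i++
[i=8,j=7] 29>28 → j++
[i=8,j=8] 29==29 emit → i++,j++

intersection = [1, 29]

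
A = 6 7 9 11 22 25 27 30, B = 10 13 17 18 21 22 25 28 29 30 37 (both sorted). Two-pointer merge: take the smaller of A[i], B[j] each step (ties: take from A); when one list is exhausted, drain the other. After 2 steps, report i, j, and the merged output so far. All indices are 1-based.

i=1 j=1: A[i]=6<=B[j]=10 take 6, i++
i=2 j=1: A[i]=7<=B[j]=10 take 7, i++

i=3, j=1, merged so far=[6, 7]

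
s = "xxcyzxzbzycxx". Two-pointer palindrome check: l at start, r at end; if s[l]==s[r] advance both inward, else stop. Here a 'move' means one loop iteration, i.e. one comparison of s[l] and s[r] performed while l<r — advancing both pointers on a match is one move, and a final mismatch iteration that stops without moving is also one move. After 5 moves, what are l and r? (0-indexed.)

l=5, r=7

[0,12] 'x'=='x' → l++,r--
[1,11] 'x'=='x' → l++,r--
[2,10] 'c'=='c' → l++,r--
[3,9] 'y'=='y' → l++,r--
[4,8] 'z'=='z' → l++,r--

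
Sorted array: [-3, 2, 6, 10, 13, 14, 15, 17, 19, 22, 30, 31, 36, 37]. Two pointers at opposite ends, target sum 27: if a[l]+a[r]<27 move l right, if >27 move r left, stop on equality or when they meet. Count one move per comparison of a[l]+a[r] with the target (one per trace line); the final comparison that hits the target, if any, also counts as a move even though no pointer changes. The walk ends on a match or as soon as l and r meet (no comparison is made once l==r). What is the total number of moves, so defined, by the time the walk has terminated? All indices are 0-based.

4 moves

[0,13] -3+37=34 >27 → r--
[0,12] -3+36=33 >27 → r--
[0,11] -3+31=28 >27 → r--
[0,10] -3+30=27 → found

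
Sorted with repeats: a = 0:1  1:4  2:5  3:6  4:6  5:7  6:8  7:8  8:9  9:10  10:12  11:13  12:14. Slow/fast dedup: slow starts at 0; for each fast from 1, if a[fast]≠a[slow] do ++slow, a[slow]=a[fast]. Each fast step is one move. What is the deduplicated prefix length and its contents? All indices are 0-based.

slow=0 fast=1: a[fast]=4≠a[slow]=1 write a[1]=4, slow++,fast++
slow=1 fast=2: a[fast]=5≠a[slow]=4 write a[2]=5, slow++,fast++
slow=2 fast=3: a[fast]=6≠a[slow]=5 write a[3]=6, slow++,fast++
slow=3 fast=4: a[fast]=6=a[slow] dup, fast++
slow=3 fast=5: a[fast]=7≠a[slow]=6 write a[4]=7, slow++,fast++
slow=4 fast=6: a[fast]=8≠a[slow]=7 write a[5]=8, slow++,fast++
slow=5 fast=7: a[fast]=8=a[slow] dup, fast++
slow=5 fast=8: a[fast]=9≠a[slow]=8 write a[6]=9, slow++,fast++
slow=6 fast=9: a[fast]=10≠a[slow]=9 write a[7]=10, slow++,fast++
slow=7 fast=10: a[fast]=12≠a[slow]=10 write a[8]=12, slow++,fast++
slow=8 fast=11: a[fast]=13≠a[slow]=12 write a[9]=13, slow++,fast++
slow=9 fast=12: a[fast]=14≠a[slow]=13 write a[10]=14, slow++,fast++

length 11; prefix = [1, 4, 5, 6, 7, 8, 9, 10, 12, 13, 14]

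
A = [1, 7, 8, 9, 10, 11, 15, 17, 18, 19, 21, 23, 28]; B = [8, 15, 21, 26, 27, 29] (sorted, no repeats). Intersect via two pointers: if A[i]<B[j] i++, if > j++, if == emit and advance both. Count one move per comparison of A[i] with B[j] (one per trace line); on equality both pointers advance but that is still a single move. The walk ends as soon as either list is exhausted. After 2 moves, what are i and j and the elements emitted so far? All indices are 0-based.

[i=0,j=0] 1<8 → i++
[i=1,j=0] 7<8 → i++

i=2, j=0, emitted=[]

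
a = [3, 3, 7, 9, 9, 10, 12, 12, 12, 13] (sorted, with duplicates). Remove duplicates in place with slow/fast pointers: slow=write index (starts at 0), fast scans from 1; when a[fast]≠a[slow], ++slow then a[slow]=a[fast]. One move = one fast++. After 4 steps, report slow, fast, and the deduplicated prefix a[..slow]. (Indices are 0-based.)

slow=2, fast=5, prefix=[3, 7, 9]

(s=0,f=1) a[fast]=3=a[slow] dup → fast++
(s=0,f=2) a[fast]=7≠a[slow]=3 write a[1]=7 → slow++,fast++
(s=1,f=3) a[fast]=9≠a[slow]=7 write a[2]=9 → slow++,fast++
(s=2,f=4) a[fast]=9=a[slow] dup → fast++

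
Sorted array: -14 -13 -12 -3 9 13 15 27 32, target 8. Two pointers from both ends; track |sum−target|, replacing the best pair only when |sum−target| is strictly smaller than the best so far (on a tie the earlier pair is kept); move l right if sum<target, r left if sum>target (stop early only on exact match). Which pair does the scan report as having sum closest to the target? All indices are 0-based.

[0,8] -14+32=18 d=10 * → r--
[0,7] -14+27=13 d=5 * → r--
[0,6] -14+15=1 d=7 → l++
[1,6] -13+15=2 d=6 → l++
[2,6] -12+15=3 d=5 → l++
[3,6] -3+15=12 d=4 * → r--
[3,5] -3+13=10 d=2 * → r--
[3,4] -3+9=6 d=2 → l++

pair (-3, 13) with sum 10 (|Δ|=2)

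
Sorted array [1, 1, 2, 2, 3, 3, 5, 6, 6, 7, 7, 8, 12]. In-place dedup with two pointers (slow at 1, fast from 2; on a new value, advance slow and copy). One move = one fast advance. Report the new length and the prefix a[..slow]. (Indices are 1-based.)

length 8; prefix = [1, 2, 3, 5, 6, 7, 8, 12]

(s=1,f=2) a[fast]=1=a[slow] dup → fast++
(s=1,f=3) a[fast]=2≠a[slow]=1 write a[2]=2 → slow++,fast++
(s=2,f=4) a[fast]=2=a[slow] dup → fast++
(s=2,f=5) a[fast]=3≠a[slow]=2 write a[3]=3 → slow++,fast++
(s=3,f=6) a[fast]=3=a[slow] dup → fast++
(s=3,f=7) a[fast]=5≠a[slow]=3 write a[4]=5 → slow++,fast++
(s=4,f=8) a[fast]=6≠a[slow]=5 write a[5]=6 → slow++,fast++
(s=5,f=9) a[fast]=6=a[slow] dup → fast++
(s=5,f=10) a[fast]=7≠a[slow]=6 write a[6]=7 → slow++,fast++
(s=6,f=11) a[fast]=7=a[slow] dup → fast++
(s=6,f=12) a[fast]=8≠a[slow]=7 write a[7]=8 → slow++,fast++
(s=7,f=13) a[fast]=12≠a[slow]=8 write a[8]=12 → slow++,fast++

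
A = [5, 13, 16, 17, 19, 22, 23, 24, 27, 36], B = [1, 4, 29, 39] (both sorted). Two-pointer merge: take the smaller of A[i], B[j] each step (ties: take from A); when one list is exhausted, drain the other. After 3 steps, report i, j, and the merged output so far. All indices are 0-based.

i=0 j=0: A[i]=5>B[j]=1 take 1, j++
i=0 j=1: A[i]=5>B[j]=4 take 4, j++
i=0 j=2: A[i]=5<=B[j]=29 take 5, i++

i=1, j=2, merged so far=[1, 4, 5]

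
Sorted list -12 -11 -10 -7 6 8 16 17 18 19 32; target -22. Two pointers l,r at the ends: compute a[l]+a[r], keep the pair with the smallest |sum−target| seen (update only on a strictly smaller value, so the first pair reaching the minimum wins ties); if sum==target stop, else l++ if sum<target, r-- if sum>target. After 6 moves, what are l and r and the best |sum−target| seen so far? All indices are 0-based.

[0,10] -12+32=20 d=42 * → r--
[0,9] -12+19=7 d=29 * → r--
[0,8] -12+18=6 d=28 * → r--
[0,7] -12+17=5 d=27 * → r--
[0,6] -12+16=4 d=26 * → r--
[0,5] -12+8=-4 d=18 * → r--

l=0, r=4, best |Δ|=18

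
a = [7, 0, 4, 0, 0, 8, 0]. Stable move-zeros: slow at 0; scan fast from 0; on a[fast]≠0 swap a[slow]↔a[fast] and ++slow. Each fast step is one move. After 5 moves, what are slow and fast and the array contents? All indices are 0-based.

slow=2, fast=5, a=[7, 4, 0, 0, 0, 8, 0]

(s=0,f=0) a[fast]=7≠0 swap→a[0]=7 → slow++,fast++
(s=1,f=1) a[fast]=0 → fast++
(s=1,f=2) a[fast]=4≠0 swap→a[1]=4 → slow++,fast++
(s=2,f=3) a[fast]=0 → fast++
(s=2,f=4) a[fast]=0 → fast++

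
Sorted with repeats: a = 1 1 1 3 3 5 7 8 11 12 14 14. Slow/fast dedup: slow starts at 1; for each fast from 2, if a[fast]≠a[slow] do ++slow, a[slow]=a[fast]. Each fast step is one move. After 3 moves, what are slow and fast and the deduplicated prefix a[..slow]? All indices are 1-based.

slow=2, fast=5, prefix=[1, 3]

slow=1 fast=2: a[fast]=1=a[slow] dup, fast++
slow=1 fast=3: a[fast]=1=a[slow] dup, fast++
slow=1 fast=4: a[fast]=3≠a[slow]=1 write a[2]=3, slow++,fast++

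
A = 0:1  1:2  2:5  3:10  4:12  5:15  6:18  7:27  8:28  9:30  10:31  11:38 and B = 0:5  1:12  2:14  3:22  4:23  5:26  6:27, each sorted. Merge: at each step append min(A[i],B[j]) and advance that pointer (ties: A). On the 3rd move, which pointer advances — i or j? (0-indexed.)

i

[i=0,j=0] A[i]=1<=B[j]=5 take 1 → i++
[i=1,j=0] A[i]=2<=B[j]=5 take 2 → i++
[i=2,j=0] A[i]=5<=B[j]=5 take 5 → i++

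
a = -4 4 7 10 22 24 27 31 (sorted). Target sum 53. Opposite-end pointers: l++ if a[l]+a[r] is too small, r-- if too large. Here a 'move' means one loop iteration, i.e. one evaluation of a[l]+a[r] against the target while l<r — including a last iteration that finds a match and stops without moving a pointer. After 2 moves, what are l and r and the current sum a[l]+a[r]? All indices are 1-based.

l=3, r=8, sum=38

l=1 r=8: -4+31=27 <53, l++
l=2 r=8: 4+31=35 <53, l++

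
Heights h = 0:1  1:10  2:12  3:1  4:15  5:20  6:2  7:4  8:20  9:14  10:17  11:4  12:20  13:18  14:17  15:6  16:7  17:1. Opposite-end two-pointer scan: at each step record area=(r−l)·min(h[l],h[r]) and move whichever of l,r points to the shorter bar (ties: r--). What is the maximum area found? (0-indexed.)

max area = 153

[0,17] min(1,1)*17=17 best=17 * → r--
[0,16] min(1,7)*16=16 best=17 → l++
[1,16] min(10,7)*15=105 best=105 * → r--
[1,15] min(10,6)*14=84 best=105 → r--
[1,14] min(10,17)*13=130 best=130 * → l++
[2,14] min(12,17)*12=144 best=144 * → l++
[3,14] min(1,17)*11=11 best=144 → l++
[4,14] min(15,17)*10=150 best=150 * → l++
[5,14] min(20,17)*9=153 best=153 * → r--
[5,13] min(20,18)*8=144 best=153 → r--
[5,12] min(20,20)*7=140 best=153 → r--
[5,11] min(20,4)*6=24 best=153 → r--
[5,10] min(20,17)*5=85 best=153 → r--
[5,9] min(20,14)*4=56 best=153 → r--
[5,8] min(20,20)*3=60 best=153 → r--
[5,7] min(20,4)*2=8 best=153 → r--
[5,6] min(20,2)*1=2 best=153 → r--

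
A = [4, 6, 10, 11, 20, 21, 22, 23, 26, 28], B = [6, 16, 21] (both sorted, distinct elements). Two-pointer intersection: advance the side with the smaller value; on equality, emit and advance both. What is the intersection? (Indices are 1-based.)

intersection = [6, 21]

[i=1,j=1] 4<6 → i++
[i=2,j=1] 6==6 emit → i++,j++
[i=3,j=2] 10<16 → i++
[i=4,j=2] 11<16 → i++
[i=5,j=2] 20>16 → j++
[i=5,j=3] 20<21 → i++
[i=6,j=3] 21==21 emit → i++,j++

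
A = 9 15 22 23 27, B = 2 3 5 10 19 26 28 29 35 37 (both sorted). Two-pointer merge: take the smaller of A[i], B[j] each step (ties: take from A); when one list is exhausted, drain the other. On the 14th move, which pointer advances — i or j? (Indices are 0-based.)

j

i=0 j=0: A[i]=9>B[j]=2 take 2, j++
i=0 j=1: A[i]=9>B[j]=3 take 3, j++
i=0 j=2: A[i]=9>B[j]=5 take 5, j++
i=0 j=3: A[i]=9<=B[j]=10 take 9, i++
i=1 j=3: A[i]=15>B[j]=10 take 10, j++
i=1 j=4: A[i]=15<=B[j]=19 take 15, i++
i=2 j=4: A[i]=22>B[j]=19 take 19, j++
i=2 j=5: A[i]=22<=B[j]=26 take 22, i++
i=3 j=5: A[i]=23<=B[j]=26 take 23, i++
i=4 j=5: A[i]=27>B[j]=26 take 26, j++
i=4 j=6: A[i]=27<=B[j]=28 take 27, i++
i=5 j=6: A done, take B[j]=28, j++
i=5 j=7: A done, take B[j]=29, j++
i=5 j=8: A done, take B[j]=35, j++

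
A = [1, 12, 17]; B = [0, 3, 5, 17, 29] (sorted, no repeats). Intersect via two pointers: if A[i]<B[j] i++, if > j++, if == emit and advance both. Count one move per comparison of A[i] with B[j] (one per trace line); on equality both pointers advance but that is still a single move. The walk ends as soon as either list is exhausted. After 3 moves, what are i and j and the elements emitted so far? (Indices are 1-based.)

i=1 j=1: 1>0, j++
i=1 j=2: 1<3, i++
i=2 j=2: 12>3, j++

i=2, j=3, emitted=[]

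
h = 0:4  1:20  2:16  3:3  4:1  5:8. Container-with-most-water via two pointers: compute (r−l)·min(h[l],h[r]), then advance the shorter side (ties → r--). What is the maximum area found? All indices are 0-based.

[0,5] min(4,8)*5=20 best=20 * → l++
[1,5] min(20,8)*4=32 best=32 * → r--
[1,4] min(20,1)*3=3 best=32 → r--
[1,3] min(20,3)*2=6 best=32 → r--
[1,2] min(20,16)*1=16 best=32 → r--

max area = 32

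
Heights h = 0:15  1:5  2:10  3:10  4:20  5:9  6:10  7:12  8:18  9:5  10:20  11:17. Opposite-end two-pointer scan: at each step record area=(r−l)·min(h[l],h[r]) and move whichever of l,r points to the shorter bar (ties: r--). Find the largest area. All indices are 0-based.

[0,11] min(15,17)*11=165 best=165 * → l++
[1,11] min(5,17)*10=50 best=165 → l++
[2,11] min(10,17)*9=90 best=165 → l++
[3,11] min(10,17)*8=80 best=165 → l++
[4,11] min(20,17)*7=119 best=165 → r--
[4,10] min(20,20)*6=120 best=165 → r--
[4,9] min(20,5)*5=25 best=165 → r--
[4,8] min(20,18)*4=72 best=165 → r--
[4,7] min(20,12)*3=36 best=165 → r--
[4,6] min(20,10)*2=20 best=165 → r--
[4,5] min(20,9)*1=9 best=165 → r--

max area = 165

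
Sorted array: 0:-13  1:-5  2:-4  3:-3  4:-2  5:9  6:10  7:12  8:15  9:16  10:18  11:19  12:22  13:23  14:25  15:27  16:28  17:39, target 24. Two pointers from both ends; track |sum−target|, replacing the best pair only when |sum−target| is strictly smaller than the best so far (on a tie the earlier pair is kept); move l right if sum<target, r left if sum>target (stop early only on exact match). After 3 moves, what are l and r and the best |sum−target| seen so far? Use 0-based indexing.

l=2, r=16, best |Δ|=1

[0,17] -13+39=26 d=2 * → r--
[0,16] -13+28=15 d=9 → l++
[1,16] -5+28=23 d=1 * → l++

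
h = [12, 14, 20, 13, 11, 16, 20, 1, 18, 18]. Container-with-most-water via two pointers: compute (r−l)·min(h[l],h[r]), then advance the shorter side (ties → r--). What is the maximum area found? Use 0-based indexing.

[0,9] min(12,18)*9=108 best=108 * → l++
[1,9] min(14,18)*8=112 best=112 * → l++
[2,9] min(20,18)*7=126 best=126 * → r--
[2,8] min(20,18)*6=108 best=126 → r--
[2,7] min(20,1)*5=5 best=126 → r--
[2,6] min(20,20)*4=80 best=126 → r--
[2,5] min(20,16)*3=48 best=126 → r--
[2,4] min(20,11)*2=22 best=126 → r--
[2,3] min(20,13)*1=13 best=126 → r--

max area = 126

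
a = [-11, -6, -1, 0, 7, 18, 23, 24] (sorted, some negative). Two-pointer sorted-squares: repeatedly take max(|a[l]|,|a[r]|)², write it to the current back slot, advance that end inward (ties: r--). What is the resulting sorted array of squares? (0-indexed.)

l=0 r=7: |-11|<=|24| out[7]=576, r--
l=0 r=6: |-11|<=|23| out[6]=529, r--
l=0 r=5: |-11|<=|18| out[5]=324, r--
l=0 r=4: |-11|>|7| out[4]=121, l++
l=1 r=4: |-6|<=|7| out[3]=49, r--
l=1 r=3: |-6|>|0| out[2]=36, l++
l=2 r=3: |-1|>|0| out[1]=1, l++
l=3 r=3: |0|<=|0| out[0]=0, r--

[0, 1, 36, 49, 121, 324, 529, 576]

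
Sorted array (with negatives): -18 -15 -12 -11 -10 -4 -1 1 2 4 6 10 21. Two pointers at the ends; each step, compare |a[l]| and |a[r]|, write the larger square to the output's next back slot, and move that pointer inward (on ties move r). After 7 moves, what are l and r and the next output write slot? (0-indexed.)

l=0 r=12: |-18|<=|21| out[12]=441, r--
l=0 r=11: |-18|>|10| out[11]=324, l++
l=1 r=11: |-15|>|10| out[10]=225, l++
l=2 r=11: |-12|>|10| out[9]=144, l++
l=3 r=11: |-11|>|10| out[8]=121, l++
l=4 r=11: |-10|<=|10| out[7]=100, r--
l=4 r=10: |-10|>|6| out[6]=100, l++

l=5, r=10, next write slot=5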